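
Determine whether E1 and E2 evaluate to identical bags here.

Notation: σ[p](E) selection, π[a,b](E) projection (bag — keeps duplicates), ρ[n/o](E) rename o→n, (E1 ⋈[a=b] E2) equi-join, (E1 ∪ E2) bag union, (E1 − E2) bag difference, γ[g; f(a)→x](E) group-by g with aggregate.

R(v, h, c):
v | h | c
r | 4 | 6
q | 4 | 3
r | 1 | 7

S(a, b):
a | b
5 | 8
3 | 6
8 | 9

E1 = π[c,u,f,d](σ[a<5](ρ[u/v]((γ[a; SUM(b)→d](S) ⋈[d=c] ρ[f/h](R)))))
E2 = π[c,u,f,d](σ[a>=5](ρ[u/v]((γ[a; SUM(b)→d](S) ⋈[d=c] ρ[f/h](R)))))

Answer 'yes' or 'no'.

E1 stepwise |·|:
  S → 3
  γ[a; SUM(b)→d](S) → 3
  R → 3
  ρ[f/h](R) → 3
  (γ[a; SUM(b)→d](S) ⋈[d=c] ρ[f/h](R)) → 1
  ρ[u/v]((γ[a; SUM(b)→d](S) ⋈[d=c] ρ[f/h](R))) → 1
  σ[a<5](ρ[u/v]((γ[a; SUM(b)→d](S) ⋈[d=c] ρ[f/h](R)))) → 1
  π[c,u,f,d](σ[a<5](ρ[u/v]((γ[a; SUM(b)→d](S) ⋈[d=c] ρ[f/h](R))))) → 1
E2 stepwise |·|:
  S → 3
  γ[a; SUM(b)→d](S) → 3
  R → 3
  ρ[f/h](R) → 3
  (γ[a; SUM(b)→d](S) ⋈[d=c] ρ[f/h](R)) → 1
  ρ[u/v]((γ[a; SUM(b)→d](S) ⋈[d=c] ρ[f/h](R))) → 1
  σ[a>=5](ρ[u/v]((γ[a; SUM(b)→d](S) ⋈[d=c] ρ[f/h](R)))) → 0
  π[c,u,f,d](σ[a>=5](ρ[u/v]((γ[a; SUM(b)→d](S) ⋈[d=c] ρ[f/h](R))))) → 0

E1 result:
c | u | f | d
6 | r | 4 | 6
E2 result:
c | u | f | d
(0 rows)
Witness: (6, 'r', 4, 6) appears 1× in E1 but 0× in E2.

no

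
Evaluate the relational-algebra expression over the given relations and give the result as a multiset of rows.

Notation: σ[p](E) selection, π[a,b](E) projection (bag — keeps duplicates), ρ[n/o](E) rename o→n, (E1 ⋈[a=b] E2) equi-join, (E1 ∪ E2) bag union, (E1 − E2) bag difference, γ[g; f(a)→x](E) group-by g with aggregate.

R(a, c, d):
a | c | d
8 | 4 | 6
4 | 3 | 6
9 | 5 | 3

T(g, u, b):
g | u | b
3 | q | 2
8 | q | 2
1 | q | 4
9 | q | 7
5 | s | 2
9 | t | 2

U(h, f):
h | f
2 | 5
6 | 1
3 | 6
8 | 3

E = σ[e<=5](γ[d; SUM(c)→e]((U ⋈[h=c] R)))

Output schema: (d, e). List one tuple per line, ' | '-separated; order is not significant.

Row counts bottom-up:
  U → 4
  R → 3
  (U ⋈[h=c] R) → 1
  γ[d; SUM(c)→e]((U ⋈[h=c] R)) → 1
  σ[e<=5](γ[d; SUM(c)→e]((U ⋈[h=c] R))) → 1

== RESULT ==
d | e
6 | 3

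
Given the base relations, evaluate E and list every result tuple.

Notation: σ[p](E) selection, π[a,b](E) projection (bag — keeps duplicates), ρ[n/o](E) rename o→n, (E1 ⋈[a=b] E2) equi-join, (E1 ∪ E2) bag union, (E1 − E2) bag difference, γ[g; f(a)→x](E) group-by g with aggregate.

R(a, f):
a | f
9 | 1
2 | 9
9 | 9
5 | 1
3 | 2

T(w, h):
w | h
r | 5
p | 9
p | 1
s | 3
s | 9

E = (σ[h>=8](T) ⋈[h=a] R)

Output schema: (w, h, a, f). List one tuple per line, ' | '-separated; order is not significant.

Stepwise |·|:
  T → 5
  σ[h>=8](T) → 2
  R → 5
  (σ[h>=8](T) ⋈[h=a] R) → 4

== RESULT ==
w | h | a | f
p | 9 | 9 | 1
p | 9 | 9 | 9
s | 9 | 9 | 1
s | 9 | 9 | 9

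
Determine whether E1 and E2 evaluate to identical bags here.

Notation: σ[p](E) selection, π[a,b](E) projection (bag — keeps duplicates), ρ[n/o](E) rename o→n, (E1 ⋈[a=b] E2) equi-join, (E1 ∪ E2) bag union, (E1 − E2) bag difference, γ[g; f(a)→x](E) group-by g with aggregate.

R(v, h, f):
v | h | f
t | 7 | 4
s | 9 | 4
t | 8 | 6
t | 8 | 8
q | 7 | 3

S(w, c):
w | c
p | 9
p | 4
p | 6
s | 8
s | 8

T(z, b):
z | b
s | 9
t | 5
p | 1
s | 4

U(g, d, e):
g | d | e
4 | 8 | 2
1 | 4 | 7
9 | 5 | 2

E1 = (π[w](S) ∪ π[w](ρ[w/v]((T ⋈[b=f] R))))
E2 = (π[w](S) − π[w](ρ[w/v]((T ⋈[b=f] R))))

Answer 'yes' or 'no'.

E1 row counts bottom-up:
  S → 5
  π[w](S) → 5
  T → 4
  R → 5
  (T ⋈[b=f] R) → 2
  ρ[w/v]((T ⋈[b=f] R)) → 2
  π[w](ρ[w/v]((T ⋈[b=f] R))) → 2
  (π[w](S) ∪ π[w](ρ[w/v]((T ⋈[b=f] R)))) → 7
E2 row counts bottom-up:
  S → 5
  π[w](S) → 5
  T → 4
  R → 5
  (T ⋈[b=f] R) → 2
  ρ[w/v]((T ⋈[b=f] R)) → 2
  π[w](ρ[w/v]((T ⋈[b=f] R))) → 2
  (π[w](S) − π[w](ρ[w/v]((T ⋈[b=f] R)))) → 4

E1 result:
w
p
p
p
s
s
s
t
E2 result:
w
p
p
p
s
Witness: ('s',) appears 3× in E1 but 1× in E2.

no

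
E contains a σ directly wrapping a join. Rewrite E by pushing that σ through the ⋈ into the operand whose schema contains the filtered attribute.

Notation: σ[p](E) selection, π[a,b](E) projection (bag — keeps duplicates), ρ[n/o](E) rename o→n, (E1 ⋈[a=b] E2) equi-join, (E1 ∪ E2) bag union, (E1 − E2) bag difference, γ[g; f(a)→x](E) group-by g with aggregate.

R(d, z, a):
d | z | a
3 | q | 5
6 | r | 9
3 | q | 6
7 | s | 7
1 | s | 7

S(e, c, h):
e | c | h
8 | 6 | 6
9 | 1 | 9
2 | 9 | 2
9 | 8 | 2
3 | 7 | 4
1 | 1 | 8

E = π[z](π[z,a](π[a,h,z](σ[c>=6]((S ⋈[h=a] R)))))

σ filters on c, owned by the left side.
E' = π[z](π[z,a](π[a,h,z]((σ[c>=6](S) ⋈[h=a] R))))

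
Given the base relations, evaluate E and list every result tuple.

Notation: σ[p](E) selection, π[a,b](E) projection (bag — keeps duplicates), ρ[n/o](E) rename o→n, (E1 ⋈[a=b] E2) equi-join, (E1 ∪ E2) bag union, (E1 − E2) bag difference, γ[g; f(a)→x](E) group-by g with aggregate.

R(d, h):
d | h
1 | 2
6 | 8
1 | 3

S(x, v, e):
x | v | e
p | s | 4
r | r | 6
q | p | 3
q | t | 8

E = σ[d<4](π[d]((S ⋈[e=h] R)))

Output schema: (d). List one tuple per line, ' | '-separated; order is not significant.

Row counts bottom-up:
  S → 4
  R → 3
  (S ⋈[e=h] R) → 2
  π[d]((S ⋈[e=h] R)) → 2
  σ[d<4](π[d]((S ⋈[e=h] R))) → 1

== RESULT ==
d
1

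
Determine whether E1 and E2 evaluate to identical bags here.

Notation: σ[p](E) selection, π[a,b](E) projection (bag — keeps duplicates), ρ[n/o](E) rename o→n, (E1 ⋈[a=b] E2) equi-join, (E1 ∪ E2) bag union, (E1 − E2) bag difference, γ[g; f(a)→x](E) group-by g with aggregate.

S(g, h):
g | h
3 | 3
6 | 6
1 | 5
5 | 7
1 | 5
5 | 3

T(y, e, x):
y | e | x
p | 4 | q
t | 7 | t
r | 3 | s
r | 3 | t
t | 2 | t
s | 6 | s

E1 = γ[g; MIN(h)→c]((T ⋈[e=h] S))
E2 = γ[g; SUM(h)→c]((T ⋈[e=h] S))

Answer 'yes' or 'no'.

E1 row counts bottom-up:
  T → 6
  S → 6
  (T ⋈[e=h] S) → 6
  γ[g; MIN(h)→c]((T ⋈[e=h] S)) → 3
E2 row counts bottom-up:
  T → 6
  S → 6
  (T ⋈[e=h] S) → 6
  γ[g; SUM(h)→c]((T ⋈[e=h] S)) → 3

E1 result:
g | c
3 | 3
5 | 3
6 | 6
E2 result:
g | c
3 | 6
5 | 13
6 | 6
Witness: (3, 3) appears 1× in E1 but 0× in E2.

no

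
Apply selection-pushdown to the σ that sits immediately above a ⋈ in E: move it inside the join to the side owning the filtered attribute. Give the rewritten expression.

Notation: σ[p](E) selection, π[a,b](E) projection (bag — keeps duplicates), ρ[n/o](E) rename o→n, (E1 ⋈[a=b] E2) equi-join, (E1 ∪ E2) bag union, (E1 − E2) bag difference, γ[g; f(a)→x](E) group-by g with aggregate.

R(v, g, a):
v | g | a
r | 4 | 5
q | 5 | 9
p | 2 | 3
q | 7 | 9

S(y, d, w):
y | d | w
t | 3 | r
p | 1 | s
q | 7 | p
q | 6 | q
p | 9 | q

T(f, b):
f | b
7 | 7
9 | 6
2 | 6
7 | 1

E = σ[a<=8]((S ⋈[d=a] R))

σ filters on a, owned by the right side.
E' = (S ⋈[d=a] σ[a<=8](R))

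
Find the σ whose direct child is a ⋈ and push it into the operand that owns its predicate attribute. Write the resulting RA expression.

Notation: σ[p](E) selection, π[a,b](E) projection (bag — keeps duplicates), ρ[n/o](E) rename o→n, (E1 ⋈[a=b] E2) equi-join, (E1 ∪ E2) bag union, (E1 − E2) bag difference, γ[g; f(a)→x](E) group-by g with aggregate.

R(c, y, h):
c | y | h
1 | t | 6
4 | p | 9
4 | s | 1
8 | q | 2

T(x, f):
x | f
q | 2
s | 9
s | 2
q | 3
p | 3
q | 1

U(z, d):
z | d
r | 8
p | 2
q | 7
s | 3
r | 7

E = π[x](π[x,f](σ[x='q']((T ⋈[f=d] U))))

σ filters on x, owned by the left side.
E' = π[x](π[x,f]((σ[x='q'](T) ⋈[f=d] U)))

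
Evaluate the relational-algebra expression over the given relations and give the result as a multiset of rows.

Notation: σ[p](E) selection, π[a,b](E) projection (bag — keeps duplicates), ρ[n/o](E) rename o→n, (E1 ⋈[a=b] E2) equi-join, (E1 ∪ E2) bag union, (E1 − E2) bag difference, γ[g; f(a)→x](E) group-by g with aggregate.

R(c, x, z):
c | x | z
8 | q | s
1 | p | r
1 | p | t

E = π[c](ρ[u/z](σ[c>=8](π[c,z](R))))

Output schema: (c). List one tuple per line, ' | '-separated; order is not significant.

Row counts bottom-up:
  R → 3
  π[c,z](R) → 3
  σ[c>=8](π[c,z](R)) → 1
  ρ[u/z](σ[c>=8](π[c,z](R))) → 1
  π[c](ρ[u/z](σ[c>=8](π[c,z](R)))) → 1

== RESULT ==
c
8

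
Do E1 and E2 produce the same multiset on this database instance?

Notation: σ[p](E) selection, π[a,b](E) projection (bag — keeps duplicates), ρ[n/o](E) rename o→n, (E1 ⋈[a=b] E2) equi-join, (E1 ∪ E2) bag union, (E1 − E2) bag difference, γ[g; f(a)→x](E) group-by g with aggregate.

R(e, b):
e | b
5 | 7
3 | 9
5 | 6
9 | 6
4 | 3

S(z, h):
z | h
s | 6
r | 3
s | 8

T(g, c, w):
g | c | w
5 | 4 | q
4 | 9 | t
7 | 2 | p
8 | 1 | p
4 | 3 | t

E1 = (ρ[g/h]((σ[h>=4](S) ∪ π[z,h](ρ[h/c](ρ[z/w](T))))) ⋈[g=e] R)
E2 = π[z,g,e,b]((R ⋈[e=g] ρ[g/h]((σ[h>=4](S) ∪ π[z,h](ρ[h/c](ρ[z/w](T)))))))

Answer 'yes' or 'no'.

E1 subexpression sizes:
  S → 3
  σ[h>=4](S) → 2
  T → 5
  ρ[z/w](T) → 5
  ρ[h/c](ρ[z/w](T)) → 5
  π[z,h](ρ[h/c](ρ[z/w](T))) → 5
  (σ[h>=4](S) ∪ π[z,h](ρ[h/c](ρ[z/w](T)))) → 7
  ρ[g/h]((σ[h>=4](S) ∪ π[z,h](ρ[h/c](ρ[z/w](T))))) → 7
  R → 5
  (ρ[g/h]((σ[h>=4](S) ∪ π[z,h](ρ[h/c](ρ[z/w](T))))) ⋈[g=e] R) → 3
E2 subexpression sizes:
  R → 5
  S → 3
  σ[h>=4](S) → 2
  T → 5
  ρ[z/w](T) → 5
  ρ[h/c](ρ[z/w](T)) → 5
  π[z,h](ρ[h/c](ρ[z/w](T))) → 5
  (σ[h>=4](S) ∪ π[z,h](ρ[h/c](ρ[z/w](T)))) → 7
  ρ[g/h]((σ[h>=4](S) ∪ π[z,h](ρ[h/c](ρ[z/w](T))))) → 7
  (R ⋈[e=g] ρ[g/h]((σ[h>=4](S) ∪ π[z,h](ρ[h/c](ρ[z/w](T)))))) → 3
  π[z,g,e,b]((R ⋈[e=g] ρ[g/h]((σ[h>=4](S) ∪ π[z,h](ρ[h/c](ρ[z/w](T))))))) → 3

E1 and E2 produce the same multiset:
z | g | e | b
q | 4 | 4 | 3
t | 3 | 3 | 9
t | 9 | 9 | 6

yes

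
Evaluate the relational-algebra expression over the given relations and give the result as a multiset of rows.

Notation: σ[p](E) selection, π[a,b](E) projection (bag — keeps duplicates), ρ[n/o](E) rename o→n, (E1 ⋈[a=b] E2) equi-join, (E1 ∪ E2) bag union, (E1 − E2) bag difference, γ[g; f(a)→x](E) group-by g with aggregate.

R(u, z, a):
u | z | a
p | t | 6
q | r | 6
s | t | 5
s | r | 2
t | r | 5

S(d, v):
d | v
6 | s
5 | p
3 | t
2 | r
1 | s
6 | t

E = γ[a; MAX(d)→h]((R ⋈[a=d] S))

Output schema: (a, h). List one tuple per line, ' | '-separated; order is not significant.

Subexpression sizes:
  R → 5
  S → 6
  (R ⋈[a=d] S) → 7
  γ[a; MAX(d)→h]((R ⋈[a=d] S)) → 3

== RESULT ==
a | h
2 | 2
5 | 5
6 | 6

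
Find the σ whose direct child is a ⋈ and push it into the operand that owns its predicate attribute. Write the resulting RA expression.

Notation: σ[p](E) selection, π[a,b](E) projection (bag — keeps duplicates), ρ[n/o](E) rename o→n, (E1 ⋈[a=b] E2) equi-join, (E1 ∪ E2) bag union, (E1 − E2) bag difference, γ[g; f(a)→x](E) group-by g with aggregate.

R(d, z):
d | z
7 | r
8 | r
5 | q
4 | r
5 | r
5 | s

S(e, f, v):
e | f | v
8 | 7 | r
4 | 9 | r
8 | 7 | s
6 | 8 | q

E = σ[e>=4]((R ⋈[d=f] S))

σ filters on e, owned by the right side.
E' = (R ⋈[d=f] σ[e>=4](S))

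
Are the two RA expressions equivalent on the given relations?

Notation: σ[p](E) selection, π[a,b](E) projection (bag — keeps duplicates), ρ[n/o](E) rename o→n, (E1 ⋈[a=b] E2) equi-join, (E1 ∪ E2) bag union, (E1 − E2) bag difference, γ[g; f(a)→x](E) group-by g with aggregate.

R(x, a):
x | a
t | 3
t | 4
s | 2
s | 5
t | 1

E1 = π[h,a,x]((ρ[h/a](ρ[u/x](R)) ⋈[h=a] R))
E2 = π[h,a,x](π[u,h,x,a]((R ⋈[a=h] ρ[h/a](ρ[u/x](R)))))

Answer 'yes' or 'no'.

E1 stepwise |·|:
  R → 5
  ρ[u/x](R) → 5
  ρ[h/a](ρ[u/x](R)) → 5
  R → 5
  (ρ[h/a](ρ[u/x](R)) ⋈[h=a] R) → 5
  π[h,a,x]((ρ[h/a](ρ[u/x](R)) ⋈[h=a] R)) → 5
E2 stepwise |·|:
  R → 5
  R → 5
  ρ[u/x](R) → 5
  ρ[h/a](ρ[u/x](R)) → 5
  (R ⋈[a=h] ρ[h/a](ρ[u/x](R))) → 5
  π[u,h,x,a]((R ⋈[a=h] ρ[h/a](ρ[u/x](R)))) → 5
  π[h,a,x](π[u,h,x,a]((R ⋈[a=h] ρ[h/a](ρ[u/x](R))))) → 5

E1 and E2 produce the same multiset:
h | a | x
1 | 1 | t
2 | 2 | s
3 | 3 | t
4 | 4 | t
5 | 5 | s

yes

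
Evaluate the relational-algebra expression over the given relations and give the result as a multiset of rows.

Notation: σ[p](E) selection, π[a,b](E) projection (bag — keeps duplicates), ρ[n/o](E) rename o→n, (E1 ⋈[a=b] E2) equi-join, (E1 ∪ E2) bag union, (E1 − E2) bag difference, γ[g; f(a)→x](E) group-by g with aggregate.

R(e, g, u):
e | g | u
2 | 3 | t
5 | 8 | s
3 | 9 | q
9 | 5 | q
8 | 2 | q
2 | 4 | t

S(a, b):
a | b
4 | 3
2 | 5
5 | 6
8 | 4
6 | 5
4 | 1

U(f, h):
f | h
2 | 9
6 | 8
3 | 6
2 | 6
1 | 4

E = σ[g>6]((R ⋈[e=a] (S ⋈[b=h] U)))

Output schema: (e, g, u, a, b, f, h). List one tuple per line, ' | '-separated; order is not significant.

Row counts bottom-up:
  R → 6
  S → 6
  U → 5
  (S ⋈[b=h] U) → 3
  (R ⋈[e=a] (S ⋈[b=h] U)) → 3
  σ[g>6]((R ⋈[e=a] (S ⋈[b=h] U))) → 2

== RESULT ==
e | g | u | a | b | f | h
5 | 8 | s | 5 | 6 | 2 | 6
5 | 8 | s | 5 | 6 | 3 | 6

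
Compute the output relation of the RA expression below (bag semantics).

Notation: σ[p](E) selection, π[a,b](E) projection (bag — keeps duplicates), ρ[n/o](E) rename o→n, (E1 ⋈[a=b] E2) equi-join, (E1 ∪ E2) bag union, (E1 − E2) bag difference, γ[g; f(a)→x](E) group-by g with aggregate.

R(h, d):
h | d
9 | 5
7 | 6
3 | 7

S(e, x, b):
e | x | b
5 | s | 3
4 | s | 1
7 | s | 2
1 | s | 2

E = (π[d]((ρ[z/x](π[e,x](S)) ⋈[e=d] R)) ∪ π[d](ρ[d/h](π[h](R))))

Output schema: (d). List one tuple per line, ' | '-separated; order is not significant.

Stepwise |·|:
  S → 4
  π[e,x](S) → 4
  ρ[z/x](π[e,x](S)) → 4
  R → 3
  (ρ[z/x](π[e,x](S)) ⋈[e=d] R) → 2
  π[d]((ρ[z/x](π[e,x](S)) ⋈[e=d] R)) → 2
  R → 3
  π[h](R) → 3
  ρ[d/h](π[h](R)) → 3
  π[d](ρ[d/h](π[h](R))) → 3
  (π[d]((ρ[z/x](π[e,x](S)) ⋈[e=d] R)) ∪ π[d](ρ[d/h](π[h](R)))) → 5

== RESULT ==
d
3
5
7
7
9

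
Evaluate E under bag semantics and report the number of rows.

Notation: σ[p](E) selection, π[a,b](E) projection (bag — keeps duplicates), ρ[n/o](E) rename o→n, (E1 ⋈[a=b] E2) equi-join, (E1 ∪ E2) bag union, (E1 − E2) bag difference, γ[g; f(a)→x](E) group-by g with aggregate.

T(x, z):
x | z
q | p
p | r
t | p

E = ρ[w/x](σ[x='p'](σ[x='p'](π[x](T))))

Subexpression sizes:
  T → 3
  π[x](T) → 3
  σ[x='p'](π[x](T)) → 1
  σ[x='p'](σ[x='p'](π[x](T))) → 1
  ρ[w/x](σ[x='p'](σ[x='p'](π[x](T)))) → 1

|E| = 1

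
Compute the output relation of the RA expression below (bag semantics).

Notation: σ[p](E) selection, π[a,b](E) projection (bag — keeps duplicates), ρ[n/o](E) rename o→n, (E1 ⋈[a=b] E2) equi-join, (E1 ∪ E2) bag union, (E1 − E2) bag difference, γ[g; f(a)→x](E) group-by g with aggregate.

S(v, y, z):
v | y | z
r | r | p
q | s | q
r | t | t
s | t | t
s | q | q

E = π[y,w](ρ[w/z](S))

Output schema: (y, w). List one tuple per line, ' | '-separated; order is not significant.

Subexpression sizes:
  S → 5
  ρ[w/z](S) → 5
  π[y,w](ρ[w/z](S)) → 5

== RESULT ==
y | w
q | q
r | p
s | q
t | t
t | t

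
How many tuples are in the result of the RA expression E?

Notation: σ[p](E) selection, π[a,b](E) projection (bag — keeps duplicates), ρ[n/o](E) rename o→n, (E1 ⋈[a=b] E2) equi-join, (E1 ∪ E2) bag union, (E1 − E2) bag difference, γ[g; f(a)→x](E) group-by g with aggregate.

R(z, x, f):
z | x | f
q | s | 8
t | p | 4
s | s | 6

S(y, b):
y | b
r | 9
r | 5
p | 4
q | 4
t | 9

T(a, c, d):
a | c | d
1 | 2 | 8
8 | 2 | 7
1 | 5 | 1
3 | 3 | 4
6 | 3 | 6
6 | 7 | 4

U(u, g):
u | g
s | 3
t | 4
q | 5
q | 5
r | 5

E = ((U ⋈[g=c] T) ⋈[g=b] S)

Stepwise |·|:
  U → 5
  T → 6
  (U ⋈[g=c] T) → 5
  S → 5
  ((U ⋈[g=c] T) ⋈[g=b] S) → 3

|E| = 3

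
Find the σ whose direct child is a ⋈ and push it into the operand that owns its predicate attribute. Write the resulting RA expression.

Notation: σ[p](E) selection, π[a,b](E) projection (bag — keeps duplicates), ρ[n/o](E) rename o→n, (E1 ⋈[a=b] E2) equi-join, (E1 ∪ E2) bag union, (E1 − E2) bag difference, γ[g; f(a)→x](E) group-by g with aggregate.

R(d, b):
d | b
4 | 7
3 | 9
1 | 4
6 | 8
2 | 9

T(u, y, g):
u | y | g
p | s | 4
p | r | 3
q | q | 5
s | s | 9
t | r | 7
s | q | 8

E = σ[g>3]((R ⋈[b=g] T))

σ filters on g, owned by the right side.
E' = (R ⋈[b=g] σ[g>3](T))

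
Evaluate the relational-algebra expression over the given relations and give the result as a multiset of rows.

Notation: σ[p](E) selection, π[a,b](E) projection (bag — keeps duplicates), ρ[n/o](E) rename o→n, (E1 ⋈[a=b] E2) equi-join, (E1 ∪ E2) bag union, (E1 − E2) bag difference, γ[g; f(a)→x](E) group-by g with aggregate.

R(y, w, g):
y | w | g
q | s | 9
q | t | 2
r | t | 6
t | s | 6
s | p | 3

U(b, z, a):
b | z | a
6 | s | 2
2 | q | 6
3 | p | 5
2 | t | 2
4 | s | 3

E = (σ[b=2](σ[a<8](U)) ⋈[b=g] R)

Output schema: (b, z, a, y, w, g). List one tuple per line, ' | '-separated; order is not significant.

Subexpression sizes:
  U → 5
  σ[a<8](U) → 5
  σ[b=2](σ[a<8](U)) → 2
  R → 5
  (σ[b=2](σ[a<8](U)) ⋈[b=g] R) → 2

== RESULT ==
b | z | a | y | w | g
2 | q | 6 | q | t | 2
2 | t | 2 | q | t | 2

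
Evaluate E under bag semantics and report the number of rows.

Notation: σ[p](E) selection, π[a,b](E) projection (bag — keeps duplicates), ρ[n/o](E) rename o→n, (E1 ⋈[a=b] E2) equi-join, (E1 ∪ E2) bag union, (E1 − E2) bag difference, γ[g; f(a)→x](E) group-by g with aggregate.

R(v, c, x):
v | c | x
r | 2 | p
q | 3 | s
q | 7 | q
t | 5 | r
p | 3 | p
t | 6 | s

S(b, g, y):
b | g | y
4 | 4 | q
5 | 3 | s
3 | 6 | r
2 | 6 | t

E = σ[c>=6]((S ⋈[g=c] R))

Per-node cardinality:
  S → 4
  R → 6
  (S ⋈[g=c] R) → 4
  σ[c>=6]((S ⋈[g=c] R)) → 2

|E| = 2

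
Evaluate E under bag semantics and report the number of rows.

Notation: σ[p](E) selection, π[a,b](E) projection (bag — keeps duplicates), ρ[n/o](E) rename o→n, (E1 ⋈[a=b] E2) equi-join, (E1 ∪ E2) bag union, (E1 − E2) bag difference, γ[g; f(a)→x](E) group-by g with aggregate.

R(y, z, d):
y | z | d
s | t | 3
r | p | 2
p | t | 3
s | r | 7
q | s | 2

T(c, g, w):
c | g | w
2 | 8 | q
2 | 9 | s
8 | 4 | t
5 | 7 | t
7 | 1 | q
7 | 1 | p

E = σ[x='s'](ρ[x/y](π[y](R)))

Row counts bottom-up:
  R → 5
  π[y](R) → 5
  ρ[x/y](π[y](R)) → 5
  σ[x='s'](ρ[x/y](π[y](R))) → 2

|E| = 2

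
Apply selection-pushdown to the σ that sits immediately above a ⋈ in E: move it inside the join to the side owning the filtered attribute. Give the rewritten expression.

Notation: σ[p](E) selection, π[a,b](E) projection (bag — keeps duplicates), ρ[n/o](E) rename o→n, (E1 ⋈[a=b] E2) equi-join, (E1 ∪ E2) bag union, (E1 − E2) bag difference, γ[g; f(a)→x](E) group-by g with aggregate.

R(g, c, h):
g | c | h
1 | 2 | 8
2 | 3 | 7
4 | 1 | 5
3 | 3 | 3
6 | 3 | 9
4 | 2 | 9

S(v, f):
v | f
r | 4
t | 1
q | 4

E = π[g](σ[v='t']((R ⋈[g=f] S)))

σ filters on v, owned by the right side.
E' = π[g]((R ⋈[g=f] σ[v='t'](S)))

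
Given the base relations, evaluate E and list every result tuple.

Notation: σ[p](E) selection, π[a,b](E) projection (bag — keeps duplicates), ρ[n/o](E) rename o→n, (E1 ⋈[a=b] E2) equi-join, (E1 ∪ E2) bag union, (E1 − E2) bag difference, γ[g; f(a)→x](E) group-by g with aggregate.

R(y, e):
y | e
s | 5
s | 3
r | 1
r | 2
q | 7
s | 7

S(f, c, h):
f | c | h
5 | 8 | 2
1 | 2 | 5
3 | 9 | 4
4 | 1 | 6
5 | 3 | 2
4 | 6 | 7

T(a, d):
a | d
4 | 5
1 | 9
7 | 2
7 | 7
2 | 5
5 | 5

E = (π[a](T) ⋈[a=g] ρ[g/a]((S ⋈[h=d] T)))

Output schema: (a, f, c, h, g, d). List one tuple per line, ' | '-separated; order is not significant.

Row counts bottom-up:
  T → 6
  π[a](T) → 6
  S → 6
  T → 6
  (S ⋈[h=d] T) → 6
  ρ[g/a]((S ⋈[h=d] T)) → 6
  (π[a](T) ⋈[a=g] ρ[g/a]((S ⋈[h=d] T))) → 9

== RESULT ==
a | f | c | h | g | d
2 | 1 | 2 | 5 | 2 | 5
4 | 1 | 2 | 5 | 4 | 5
5 | 1 | 2 | 5 | 5 | 5
7 | 4 | 6 | 7 | 7 | 7
7 | 4 | 6 | 7 | 7 | 7
7 | 5 | 3 | 2 | 7 | 2
7 | 5 | 3 | 2 | 7 | 2
7 | 5 | 8 | 2 | 7 | 2
7 | 5 | 8 | 2 | 7 | 2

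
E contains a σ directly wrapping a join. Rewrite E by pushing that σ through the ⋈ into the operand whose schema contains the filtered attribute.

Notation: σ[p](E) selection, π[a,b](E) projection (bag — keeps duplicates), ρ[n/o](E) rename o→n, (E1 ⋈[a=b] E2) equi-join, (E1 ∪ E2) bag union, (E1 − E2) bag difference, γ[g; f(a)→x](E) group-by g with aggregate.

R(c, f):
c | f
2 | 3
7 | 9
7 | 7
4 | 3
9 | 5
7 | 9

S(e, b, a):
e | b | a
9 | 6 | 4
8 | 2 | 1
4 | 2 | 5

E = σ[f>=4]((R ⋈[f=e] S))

σ filters on f, owned by the left side.
E' = (σ[f>=4](R) ⋈[f=e] S)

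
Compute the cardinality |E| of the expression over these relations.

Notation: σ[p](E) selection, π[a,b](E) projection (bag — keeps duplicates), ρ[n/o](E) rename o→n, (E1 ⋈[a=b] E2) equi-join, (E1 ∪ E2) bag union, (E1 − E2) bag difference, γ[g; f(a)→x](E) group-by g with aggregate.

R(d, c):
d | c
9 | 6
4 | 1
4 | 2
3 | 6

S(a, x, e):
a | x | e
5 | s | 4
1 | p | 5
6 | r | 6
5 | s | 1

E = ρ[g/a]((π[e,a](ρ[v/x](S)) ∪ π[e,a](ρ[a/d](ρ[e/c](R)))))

Per-node cardinality:
  S → 4
  ρ[v/x](S) → 4
  π[e,a](ρ[v/x](S)) → 4
  R → 4
  ρ[e/c](R) → 4
  ρ[a/d](ρ[e/c](R)) → 4
  π[e,a](ρ[a/d](ρ[e/c](R))) → 4
  (π[e,a](ρ[v/x](S)) ∪ π[e,a](ρ[a/d](ρ[e/c](R)))) → 8
  ρ[g/a]((π[e,a](ρ[v/x](S)) ∪ π[e,a](ρ[a/d](ρ[e/c](R))))) → 8

|E| = 8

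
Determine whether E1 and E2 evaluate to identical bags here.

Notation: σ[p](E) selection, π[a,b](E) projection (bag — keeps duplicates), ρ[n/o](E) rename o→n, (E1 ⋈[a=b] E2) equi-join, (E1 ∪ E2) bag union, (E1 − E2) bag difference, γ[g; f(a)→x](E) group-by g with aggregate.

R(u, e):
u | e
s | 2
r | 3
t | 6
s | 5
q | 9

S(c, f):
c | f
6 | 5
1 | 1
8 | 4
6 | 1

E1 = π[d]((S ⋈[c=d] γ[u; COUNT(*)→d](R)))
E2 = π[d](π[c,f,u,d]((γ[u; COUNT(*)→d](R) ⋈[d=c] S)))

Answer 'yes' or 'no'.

E1 row counts bottom-up:
  S → 4
  R → 5
  γ[u; COUNT(*)→d](R) → 4
  (S ⋈[c=d] γ[u; COUNT(*)→d](R)) → 3
  π[d]((S ⋈[c=d] γ[u; COUNT(*)→d](R))) → 3
E2 row counts bottom-up:
  R → 5
  γ[u; COUNT(*)→d](R) → 4
  S → 4
  (γ[u; COUNT(*)→d](R) ⋈[d=c] S) → 3
  π[c,f,u,d]((γ[u; COUNT(*)→d](R) ⋈[d=c] S)) → 3
  π[d](π[c,f,u,d]((γ[u; COUNT(*)→d](R) ⋈[d=c] S))) → 3

E1 and E2 produce the same multiset:
d
1
1
1

yes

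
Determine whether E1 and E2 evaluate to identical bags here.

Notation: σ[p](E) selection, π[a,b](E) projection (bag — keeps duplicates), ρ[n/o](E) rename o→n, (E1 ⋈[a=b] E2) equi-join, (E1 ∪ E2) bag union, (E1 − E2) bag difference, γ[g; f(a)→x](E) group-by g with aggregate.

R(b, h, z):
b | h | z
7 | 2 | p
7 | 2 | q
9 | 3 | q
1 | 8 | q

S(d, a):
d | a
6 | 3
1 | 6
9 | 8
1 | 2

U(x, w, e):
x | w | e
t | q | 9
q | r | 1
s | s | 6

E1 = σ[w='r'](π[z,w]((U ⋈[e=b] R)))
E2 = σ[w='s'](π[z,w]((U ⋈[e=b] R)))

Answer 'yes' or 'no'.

E1 subexpression sizes:
  U → 3
  R → 4
  (U ⋈[e=b] R) → 2
  π[z,w]((U ⋈[e=b] R)) → 2
  σ[w='r'](π[z,w]((U ⋈[e=b] R))) → 1
E2 subexpression sizes:
  U → 3
  R → 4
  (U ⋈[e=b] R) → 2
  π[z,w]((U ⋈[e=b] R)) → 2
  σ[w='s'](π[z,w]((U ⋈[e=b] R))) → 0

E1 result:
z | w
q | r
E2 result:
z | w
(0 rows)
Witness: ('q', 'r') appears 1× in E1 but 0× in E2.

no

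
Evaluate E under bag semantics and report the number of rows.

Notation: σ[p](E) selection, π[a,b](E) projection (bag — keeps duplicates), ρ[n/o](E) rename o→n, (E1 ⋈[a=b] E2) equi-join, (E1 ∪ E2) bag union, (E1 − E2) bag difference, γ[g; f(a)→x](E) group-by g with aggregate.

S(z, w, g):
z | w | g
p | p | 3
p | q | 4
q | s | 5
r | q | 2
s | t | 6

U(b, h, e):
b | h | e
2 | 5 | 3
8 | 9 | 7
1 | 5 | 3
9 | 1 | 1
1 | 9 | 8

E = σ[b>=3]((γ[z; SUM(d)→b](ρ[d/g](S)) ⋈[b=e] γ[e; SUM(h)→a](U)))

Row counts bottom-up:
  S → 5
  ρ[d/g](S) → 5
  γ[z; SUM(d)→b](ρ[d/g](S)) → 4
  U → 5
  γ[e; SUM(h)→a](U) → 4
  (γ[z; SUM(d)→b](ρ[d/g](S)) ⋈[b=e] γ[e; SUM(h)→a](U)) → 1
  σ[b>=3]((γ[z; SUM(d)→b](ρ[d/g](S)) ⋈[b=e] γ[e; SUM(h)→a](U))) → 1

|E| = 1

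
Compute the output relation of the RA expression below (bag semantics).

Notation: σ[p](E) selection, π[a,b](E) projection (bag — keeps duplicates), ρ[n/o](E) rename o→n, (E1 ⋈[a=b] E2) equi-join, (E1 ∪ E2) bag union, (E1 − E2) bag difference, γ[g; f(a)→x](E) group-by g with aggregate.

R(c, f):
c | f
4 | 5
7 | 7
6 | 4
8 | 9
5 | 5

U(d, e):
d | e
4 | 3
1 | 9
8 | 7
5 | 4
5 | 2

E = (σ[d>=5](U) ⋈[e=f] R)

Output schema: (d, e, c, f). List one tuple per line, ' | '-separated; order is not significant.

Subexpression sizes:
  U → 5
  σ[d>=5](U) → 3
  R → 5
  (σ[d>=5](U) ⋈[e=f] R) → 2

== RESULT ==
d | e | c | f
5 | 4 | 6 | 4
8 | 7 | 7 | 7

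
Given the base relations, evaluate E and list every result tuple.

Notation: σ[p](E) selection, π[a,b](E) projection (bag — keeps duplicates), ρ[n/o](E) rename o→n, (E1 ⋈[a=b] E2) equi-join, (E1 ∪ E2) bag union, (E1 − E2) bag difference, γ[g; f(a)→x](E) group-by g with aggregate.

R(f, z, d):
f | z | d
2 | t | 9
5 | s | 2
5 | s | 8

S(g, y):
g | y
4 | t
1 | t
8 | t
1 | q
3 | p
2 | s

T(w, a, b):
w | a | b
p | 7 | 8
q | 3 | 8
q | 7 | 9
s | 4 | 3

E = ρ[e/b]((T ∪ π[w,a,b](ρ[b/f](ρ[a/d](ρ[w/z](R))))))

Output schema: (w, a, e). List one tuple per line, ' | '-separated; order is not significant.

Row counts bottom-up:
  T → 4
  R → 3
  ρ[w/z](R) → 3
  ρ[a/d](ρ[w/z](R)) → 3
  ρ[b/f](ρ[a/d](ρ[w/z](R))) → 3
  π[w,a,b](ρ[b/f](ρ[a/d](ρ[w/z](R)))) → 3
  (T ∪ π[w,a,b](ρ[b/f](ρ[a/d](ρ[w/z](R))))) → 7
  ρ[e/b]((T ∪ π[w,a,b](ρ[b/f](ρ[a/d](ρ[w/z](R)))))) → 7

== RESULT ==
w | a | e
p | 7 | 8
q | 3 | 8
q | 7 | 9
s | 2 | 5
s | 4 | 3
s | 8 | 5
t | 9 | 2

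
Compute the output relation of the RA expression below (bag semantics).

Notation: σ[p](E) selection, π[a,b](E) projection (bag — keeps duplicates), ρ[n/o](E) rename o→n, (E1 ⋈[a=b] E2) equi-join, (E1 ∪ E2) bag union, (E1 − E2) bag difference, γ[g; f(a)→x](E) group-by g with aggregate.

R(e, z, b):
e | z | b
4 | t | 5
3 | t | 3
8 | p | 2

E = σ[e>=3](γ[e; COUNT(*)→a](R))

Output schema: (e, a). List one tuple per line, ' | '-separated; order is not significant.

Per-node cardinality:
  R → 3
  γ[e; COUNT(*)→a](R) → 3
  σ[e>=3](γ[e; COUNT(*)→a](R)) → 3

== RESULT ==
e | a
3 | 1
4 | 1
8 | 1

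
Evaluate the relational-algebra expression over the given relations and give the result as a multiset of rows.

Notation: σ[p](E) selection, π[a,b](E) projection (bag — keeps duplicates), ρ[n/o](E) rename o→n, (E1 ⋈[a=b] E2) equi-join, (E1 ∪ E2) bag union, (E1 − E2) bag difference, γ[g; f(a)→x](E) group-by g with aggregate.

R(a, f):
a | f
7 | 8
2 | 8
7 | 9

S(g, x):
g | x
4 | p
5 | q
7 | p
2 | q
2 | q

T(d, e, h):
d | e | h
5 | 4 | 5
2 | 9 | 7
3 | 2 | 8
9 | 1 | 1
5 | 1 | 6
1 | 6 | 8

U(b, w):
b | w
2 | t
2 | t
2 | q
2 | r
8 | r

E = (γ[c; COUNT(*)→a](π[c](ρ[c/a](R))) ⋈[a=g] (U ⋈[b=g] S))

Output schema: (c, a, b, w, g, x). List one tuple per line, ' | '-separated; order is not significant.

Per-node cardinality:
  R → 3
  ρ[c/a](R) → 3
  π[c](ρ[c/a](R)) → 3
  γ[c; COUNT(*)→a](π[c](ρ[c/a](R))) → 2
  U → 5
  S → 5
  (U ⋈[b=g] S) → 8
  (γ[c; COUNT(*)→a](π[c](ρ[c/a](R))) ⋈[a=g] (U ⋈[b=g] S)) → 8

== RESULT ==
c | a | b | w | g | x
7 | 2 | 2 | q | 2 | q
7 | 2 | 2 | q | 2 | q
7 | 2 | 2 | r | 2 | q
7 | 2 | 2 | r | 2 | q
7 | 2 | 2 | t | 2 | q
7 | 2 | 2 | t | 2 | q
7 | 2 | 2 | t | 2 | q
7 | 2 | 2 | t | 2 | q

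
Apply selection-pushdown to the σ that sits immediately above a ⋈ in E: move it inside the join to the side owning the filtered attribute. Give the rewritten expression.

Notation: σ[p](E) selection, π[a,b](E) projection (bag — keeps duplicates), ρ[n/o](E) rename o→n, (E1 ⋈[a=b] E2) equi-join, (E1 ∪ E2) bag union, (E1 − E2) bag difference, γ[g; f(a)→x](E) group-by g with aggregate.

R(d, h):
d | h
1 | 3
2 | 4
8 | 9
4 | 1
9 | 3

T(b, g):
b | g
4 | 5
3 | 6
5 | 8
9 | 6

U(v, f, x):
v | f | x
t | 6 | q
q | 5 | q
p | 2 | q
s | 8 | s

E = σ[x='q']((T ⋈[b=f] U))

σ filters on x, owned by the right side.
E' = (T ⋈[b=f] σ[x='q'](U))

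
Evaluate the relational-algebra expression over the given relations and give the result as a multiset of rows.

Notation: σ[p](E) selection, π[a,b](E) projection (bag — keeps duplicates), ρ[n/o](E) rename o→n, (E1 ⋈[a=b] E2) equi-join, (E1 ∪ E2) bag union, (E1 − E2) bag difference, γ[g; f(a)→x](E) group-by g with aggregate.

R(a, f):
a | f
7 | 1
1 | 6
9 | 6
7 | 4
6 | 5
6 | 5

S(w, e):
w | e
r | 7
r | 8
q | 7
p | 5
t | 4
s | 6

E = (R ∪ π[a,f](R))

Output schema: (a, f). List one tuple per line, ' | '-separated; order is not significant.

Per-node cardinality:
  R → 6
  R → 6
  π[a,f](R) → 6
  (R ∪ π[a,f](R)) → 12

== RESULT ==
a | f
1 | 6
1 | 6
6 | 5
6 | 5
6 | 5
6 | 5
7 | 1
7 | 1
7 | 4
7 | 4
9 | 6
9 | 6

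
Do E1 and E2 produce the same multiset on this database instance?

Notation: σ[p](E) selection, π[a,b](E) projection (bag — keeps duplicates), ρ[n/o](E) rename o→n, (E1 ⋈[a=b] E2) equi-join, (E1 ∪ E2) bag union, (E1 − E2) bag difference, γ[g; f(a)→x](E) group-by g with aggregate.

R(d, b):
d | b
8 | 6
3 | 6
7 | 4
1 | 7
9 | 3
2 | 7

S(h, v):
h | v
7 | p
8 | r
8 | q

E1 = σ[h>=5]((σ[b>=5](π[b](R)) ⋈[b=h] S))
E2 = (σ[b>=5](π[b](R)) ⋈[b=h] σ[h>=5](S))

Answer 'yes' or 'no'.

E1 per-node cardinality:
  R → 6
  π[b](R) → 6
  σ[b>=5](π[b](R)) → 4
  S → 3
  (σ[b>=5](π[b](R)) ⋈[b=h] S) → 2
  σ[h>=5]((σ[b>=5](π[b](R)) ⋈[b=h] S)) → 2
E2 per-node cardinality:
  R → 6
  π[b](R) → 6
  σ[b>=5](π[b](R)) → 4
  S → 3
  σ[h>=5](S) → 3
  (σ[b>=5](π[b](R)) ⋈[b=h] σ[h>=5](S)) → 2

E1 and E2 produce the same multiset:
b | h | v
7 | 7 | p
7 | 7 | p

yes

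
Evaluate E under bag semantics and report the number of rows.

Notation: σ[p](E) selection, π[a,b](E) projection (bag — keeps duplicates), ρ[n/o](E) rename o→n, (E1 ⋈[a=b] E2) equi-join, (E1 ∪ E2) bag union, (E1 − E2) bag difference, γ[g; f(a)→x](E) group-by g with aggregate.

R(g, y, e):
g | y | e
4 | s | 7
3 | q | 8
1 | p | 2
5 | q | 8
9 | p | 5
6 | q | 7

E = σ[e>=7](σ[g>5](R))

Subexpression sizes:
  R → 6
  σ[g>5](R) → 2
  σ[e>=7](σ[g>5](R)) → 1

|E| = 1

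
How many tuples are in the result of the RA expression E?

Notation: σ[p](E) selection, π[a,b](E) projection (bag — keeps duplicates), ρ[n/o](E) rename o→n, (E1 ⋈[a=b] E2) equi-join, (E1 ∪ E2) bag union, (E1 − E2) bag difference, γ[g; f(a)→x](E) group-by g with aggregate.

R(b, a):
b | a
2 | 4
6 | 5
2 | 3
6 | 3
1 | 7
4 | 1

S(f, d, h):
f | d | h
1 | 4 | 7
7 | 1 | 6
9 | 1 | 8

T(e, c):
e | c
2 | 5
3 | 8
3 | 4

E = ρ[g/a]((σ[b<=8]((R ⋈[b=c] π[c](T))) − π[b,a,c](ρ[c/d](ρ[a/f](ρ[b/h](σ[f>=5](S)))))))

Row counts bottom-up:
  R → 6
  T → 3
  π[c](T) → 3
  (R ⋈[b=c] π[c](T)) → 1
  σ[b<=8]((R ⋈[b=c] π[c](T))) → 1
  S → 3
  σ[f>=5](S) → 2
  ρ[b/h](σ[f>=5](S)) → 2
  ρ[a/f](ρ[b/h](σ[f>=5](S))) → 2
  ρ[c/d](ρ[a/f](ρ[b/h](σ[f>=5](S)))) → 2
  π[b,a,c](ρ[c/d](ρ[a/f](ρ[b/h](σ[f>=5](S))))) → 2
  (σ[b<=8]((R ⋈[b=c] π[c](T))) − π[b,a,c](ρ[c/d](ρ[a/f](ρ[b/h](σ[f>=5](S)))))) → 1
  ρ[g/a]((σ[b<=8]((R ⋈[b=c] π[c](T))) − π[b,a,c](ρ[c/d](ρ[a/f](ρ[b/h](σ[f>=5](S))))))) → 1

|E| = 1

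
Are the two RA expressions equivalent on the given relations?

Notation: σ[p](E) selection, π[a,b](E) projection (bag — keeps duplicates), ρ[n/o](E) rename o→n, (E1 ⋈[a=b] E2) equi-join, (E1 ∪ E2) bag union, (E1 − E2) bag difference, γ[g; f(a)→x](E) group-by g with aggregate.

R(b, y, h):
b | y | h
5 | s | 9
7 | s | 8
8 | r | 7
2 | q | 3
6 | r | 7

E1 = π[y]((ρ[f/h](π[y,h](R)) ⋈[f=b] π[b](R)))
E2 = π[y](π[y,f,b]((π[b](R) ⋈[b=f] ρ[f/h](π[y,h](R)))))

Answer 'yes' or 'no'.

E1 subexpression sizes:
  R → 5
  π[y,h](R) → 5
  ρ[f/h](π[y,h](R)) → 5
  R → 5
  π[b](R) → 5
  (ρ[f/h](π[y,h](R)) ⋈[f=b] π[b](R)) → 3
  π[y]((ρ[f/h](π[y,h](R)) ⋈[f=b] π[b](R))) → 3
E2 subexpression sizes:
  R → 5
  π[b](R) → 5
  R → 5
  π[y,h](R) → 5
  ρ[f/h](π[y,h](R)) → 5
  (π[b](R) ⋈[b=f] ρ[f/h](π[y,h](R))) → 3
  π[y,f,b]((π[b](R) ⋈[b=f] ρ[f/h](π[y,h](R)))) → 3
  π[y](π[y,f,b]((π[b](R) ⋈[b=f] ρ[f/h](π[y,h](R))))) → 3

E1 and E2 produce the same multiset:
y
r
r
s

yes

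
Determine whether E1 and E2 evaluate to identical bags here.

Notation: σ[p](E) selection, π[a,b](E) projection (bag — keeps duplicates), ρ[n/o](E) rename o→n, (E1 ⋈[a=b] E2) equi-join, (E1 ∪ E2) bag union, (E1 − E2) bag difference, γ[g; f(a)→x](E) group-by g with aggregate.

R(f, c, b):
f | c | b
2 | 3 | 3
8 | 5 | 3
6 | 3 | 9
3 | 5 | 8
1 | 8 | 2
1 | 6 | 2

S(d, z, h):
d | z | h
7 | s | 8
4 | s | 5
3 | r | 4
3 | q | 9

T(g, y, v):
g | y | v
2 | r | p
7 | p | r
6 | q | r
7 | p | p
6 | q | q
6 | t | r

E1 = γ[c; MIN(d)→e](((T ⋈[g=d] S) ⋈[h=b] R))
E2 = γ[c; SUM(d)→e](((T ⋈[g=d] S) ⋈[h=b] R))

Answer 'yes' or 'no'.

E1 per-node cardinality:
  T → 6
  S → 4
  (T ⋈[g=d] S) → 2
  R → 6
  ((T ⋈[g=d] S) ⋈[h=b] R) → 2
  γ[c; MIN(d)→e](((T ⋈[g=d] S) ⋈[h=b] R)) → 1
E2 per-node cardinality:
  T → 6
  S → 4
  (T ⋈[g=d] S) → 2
  R → 6
  ((T ⋈[g=d] S) ⋈[h=b] R) → 2
  γ[c; SUM(d)→e](((T ⋈[g=d] S) ⋈[h=b] R)) → 1

E1 result:
c | e
5 | 7
E2 result:
c | e
5 | 14
Witness: (5, 14) appears 0× in E1 but 1× in E2.

no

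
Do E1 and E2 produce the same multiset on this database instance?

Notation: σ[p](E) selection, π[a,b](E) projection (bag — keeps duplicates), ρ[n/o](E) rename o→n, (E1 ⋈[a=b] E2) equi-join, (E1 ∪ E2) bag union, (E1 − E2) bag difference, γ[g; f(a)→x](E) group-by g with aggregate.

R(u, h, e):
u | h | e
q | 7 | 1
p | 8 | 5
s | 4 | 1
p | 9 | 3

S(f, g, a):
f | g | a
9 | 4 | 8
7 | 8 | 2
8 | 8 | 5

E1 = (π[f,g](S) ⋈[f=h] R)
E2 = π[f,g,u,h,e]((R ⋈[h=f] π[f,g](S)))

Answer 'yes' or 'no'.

E1 subexpression sizes:
  S → 3
  π[f,g](S) → 3
  R → 4
  (π[f,g](S) ⋈[f=h] R) → 3
E2 subexpression sizes:
  R → 4
  S → 3
  π[f,g](S) → 3
  (R ⋈[h=f] π[f,g](S)) → 3
  π[f,g,u,h,e]((R ⋈[h=f] π[f,g](S))) → 3

E1 and E2 produce the same multiset:
f | g | u | h | e
7 | 8 | q | 7 | 1
8 | 8 | p | 8 | 5
9 | 4 | p | 9 | 3

yes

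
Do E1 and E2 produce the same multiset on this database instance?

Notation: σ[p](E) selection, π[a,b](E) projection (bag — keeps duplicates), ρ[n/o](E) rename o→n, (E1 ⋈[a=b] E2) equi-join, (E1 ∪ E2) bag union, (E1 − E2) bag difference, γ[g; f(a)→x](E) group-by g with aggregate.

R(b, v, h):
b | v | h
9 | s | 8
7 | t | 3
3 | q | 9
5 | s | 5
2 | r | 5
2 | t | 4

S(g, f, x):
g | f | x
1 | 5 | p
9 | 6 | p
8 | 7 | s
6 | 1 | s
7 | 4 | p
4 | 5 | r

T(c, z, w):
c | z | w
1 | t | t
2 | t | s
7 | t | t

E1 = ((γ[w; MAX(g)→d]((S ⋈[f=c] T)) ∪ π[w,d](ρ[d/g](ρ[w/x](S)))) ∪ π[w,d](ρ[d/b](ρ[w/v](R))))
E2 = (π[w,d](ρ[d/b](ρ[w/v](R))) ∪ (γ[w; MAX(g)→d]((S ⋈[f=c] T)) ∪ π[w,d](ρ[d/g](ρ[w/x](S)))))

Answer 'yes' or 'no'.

E1 subexpression sizes:
  S → 6
  T → 3
  (S ⋈[f=c] T) → 2
  γ[w; MAX(g)→d]((S ⋈[f=c] T)) → 1
  S → 6
  ρ[w/x](S) → 6
  ρ[d/g](ρ[w/x](S)) → 6
  π[w,d](ρ[d/g](ρ[w/x](S))) → 6
  (γ[w; MAX(g)→d]((S ⋈[f=c] T)) ∪ π[w,d](ρ[d/g](ρ[w/x](S)))) → 7
  R → 6
  ρ[w/v](R) → 6
  ρ[d/b](ρ[w/v](R)) → 6
  π[w,d](ρ[d/b](ρ[w/v](R))) → 6
  ((γ[w; MAX(g)→d]((S ⋈[f=c] T)) ∪ π[w,d](ρ[d/g](ρ[w/x](S)))) ∪ π[w,d](ρ[d/b](ρ[w/v](R)))) → 13
E2 subexpression sizes:
  R → 6
  ρ[w/v](R) → 6
  ρ[d/b](ρ[w/v](R)) → 6
  π[w,d](ρ[d/b](ρ[w/v](R))) → 6
  S → 6
  T → 3
  (S ⋈[f=c] T) → 2
  γ[w; MAX(g)→d]((S ⋈[f=c] T)) → 1
  S → 6
  ρ[w/x](S) → 6
  ρ[d/g](ρ[w/x](S)) → 6
  π[w,d](ρ[d/g](ρ[w/x](S))) → 6
  (γ[w; MAX(g)→d]((S ⋈[f=c] T)) ∪ π[w,d](ρ[d/g](ρ[w/x](S)))) → 7
  (π[w,d](ρ[d/b](ρ[w/v](R))) ∪ (γ[w; MAX(g)→d]((S ⋈[f=c] T)) ∪ π[w,d](ρ[d/g](ρ[w/x](S))))) → 13

E1 and E2 produce the same multiset:
w | d
p | 1
p | 7
p | 9
q | 3
r | 2
r | 4
s | 5
s | 6
s | 8
s | 9
t | 2
t | 7
t | 8

yes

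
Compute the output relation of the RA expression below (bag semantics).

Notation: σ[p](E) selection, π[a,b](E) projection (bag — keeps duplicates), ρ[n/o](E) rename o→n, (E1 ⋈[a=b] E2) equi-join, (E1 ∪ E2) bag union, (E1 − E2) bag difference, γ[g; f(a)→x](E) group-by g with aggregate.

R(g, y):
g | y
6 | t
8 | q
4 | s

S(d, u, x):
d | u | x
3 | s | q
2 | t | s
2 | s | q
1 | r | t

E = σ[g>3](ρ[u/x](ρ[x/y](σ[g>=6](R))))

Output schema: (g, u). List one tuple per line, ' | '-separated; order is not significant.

Subexpression sizes:
  R → 3
  σ[g>=6](R) → 2
  ρ[x/y](σ[g>=6](R)) → 2
  ρ[u/x](ρ[x/y](σ[g>=6](R))) → 2
  σ[g>3](ρ[u/x](ρ[x/y](σ[g>=6](R)))) → 2

== RESULT ==
g | u
6 | t
8 | q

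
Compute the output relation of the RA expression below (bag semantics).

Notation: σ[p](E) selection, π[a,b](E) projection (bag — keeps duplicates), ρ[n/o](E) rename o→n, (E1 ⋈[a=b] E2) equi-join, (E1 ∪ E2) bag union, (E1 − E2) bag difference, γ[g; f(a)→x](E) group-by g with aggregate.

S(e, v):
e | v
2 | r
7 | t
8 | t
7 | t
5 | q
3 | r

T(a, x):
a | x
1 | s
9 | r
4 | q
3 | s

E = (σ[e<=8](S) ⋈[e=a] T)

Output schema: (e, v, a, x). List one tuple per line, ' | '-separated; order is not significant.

Row counts bottom-up:
  S → 6
  σ[e<=8](S) → 6
  T → 4
  (σ[e<=8](S) ⋈[e=a] T) → 1

== RESULT ==
e | v | a | x
3 | r | 3 | s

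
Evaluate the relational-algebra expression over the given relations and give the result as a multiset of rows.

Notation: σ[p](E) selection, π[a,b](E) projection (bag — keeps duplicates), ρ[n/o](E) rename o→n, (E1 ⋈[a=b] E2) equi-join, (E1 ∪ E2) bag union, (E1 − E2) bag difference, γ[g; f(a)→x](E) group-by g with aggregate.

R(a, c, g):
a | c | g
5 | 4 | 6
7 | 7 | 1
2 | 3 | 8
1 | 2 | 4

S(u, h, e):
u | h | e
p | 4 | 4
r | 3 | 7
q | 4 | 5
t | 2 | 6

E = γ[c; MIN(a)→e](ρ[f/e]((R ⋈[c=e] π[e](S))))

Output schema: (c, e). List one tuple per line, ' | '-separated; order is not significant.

Stepwise |·|:
  R → 4
  S → 4
  π[e](S) → 4
  (R ⋈[c=e] π[e](S)) → 2
  ρ[f/e]((R ⋈[c=e] π[e](S))) → 2
  γ[c; MIN(a)→e](ρ[f/e]((R ⋈[c=e] π[e](S)))) → 2

== RESULT ==
c | e
4 | 5
7 | 7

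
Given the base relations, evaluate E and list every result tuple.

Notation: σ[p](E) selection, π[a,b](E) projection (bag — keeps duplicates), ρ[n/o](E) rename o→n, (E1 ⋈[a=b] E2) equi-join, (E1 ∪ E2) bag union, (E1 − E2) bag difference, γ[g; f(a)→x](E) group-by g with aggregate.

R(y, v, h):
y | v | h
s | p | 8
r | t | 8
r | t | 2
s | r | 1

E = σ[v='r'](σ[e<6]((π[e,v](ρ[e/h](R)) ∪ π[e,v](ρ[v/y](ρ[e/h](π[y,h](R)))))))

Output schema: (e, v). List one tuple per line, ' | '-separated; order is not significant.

Row counts bottom-up:
  R → 4
  ρ[e/h](R) → 4
  π[e,v](ρ[e/h](R)) → 4
  R → 4
  π[y,h](R) → 4
  ρ[e/h](π[y,h](R)) → 4
  ρ[v/y](ρ[e/h](π[y,h](R))) → 4
  π[e,v](ρ[v/y](ρ[e/h](π[y,h](R)))) → 4
  (π[e,v](ρ[e/h](R)) ∪ π[e,v](ρ[v/y](ρ[e/h](π[y,h](R))))) → 8
  σ[e<6]((π[e,v](ρ[e/h](R)) ∪ π[e,v](ρ[v/y](ρ[e/h](π[y,h](R)))))) → 4
  σ[v='r'](σ[e<6]((π[e,v](ρ[e/h](R)) ∪ π[e,v](ρ[v/y](ρ[e/h](π[y,h](R))))))) → 2

== RESULT ==
e | v
1 | r
2 | r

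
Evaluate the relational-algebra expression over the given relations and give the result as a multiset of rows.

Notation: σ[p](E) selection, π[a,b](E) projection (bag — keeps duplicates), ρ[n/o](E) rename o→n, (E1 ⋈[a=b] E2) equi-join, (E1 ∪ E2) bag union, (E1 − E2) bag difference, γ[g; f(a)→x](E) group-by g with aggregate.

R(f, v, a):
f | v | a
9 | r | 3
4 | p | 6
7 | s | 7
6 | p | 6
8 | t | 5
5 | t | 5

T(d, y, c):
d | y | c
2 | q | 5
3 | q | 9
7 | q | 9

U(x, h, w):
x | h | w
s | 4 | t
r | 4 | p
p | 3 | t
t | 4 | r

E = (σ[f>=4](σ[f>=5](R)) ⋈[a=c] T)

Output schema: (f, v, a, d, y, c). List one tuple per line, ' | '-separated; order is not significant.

Row counts bottom-up:
  R → 6
  σ[f>=5](R) → 5
  σ[f>=4](σ[f>=5](R)) → 5
  T → 3
  (σ[f>=4](σ[f>=5](R)) ⋈[a=c] T) → 2

== RESULT ==
f | v | a | d | y | c
5 | t | 5 | 2 | q | 5
8 | t | 5 | 2 | q | 5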